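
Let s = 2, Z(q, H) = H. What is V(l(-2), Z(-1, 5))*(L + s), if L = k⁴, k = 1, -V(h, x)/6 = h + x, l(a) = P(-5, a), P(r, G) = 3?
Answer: -144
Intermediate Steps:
l(a) = 3
V(h, x) = -6*h - 6*x (V(h, x) = -6*(h + x) = -6*h - 6*x)
L = 1 (L = 1⁴ = 1)
V(l(-2), Z(-1, 5))*(L + s) = (-6*3 - 6*5)*(1 + 2) = (-18 - 30)*3 = -48*3 = -144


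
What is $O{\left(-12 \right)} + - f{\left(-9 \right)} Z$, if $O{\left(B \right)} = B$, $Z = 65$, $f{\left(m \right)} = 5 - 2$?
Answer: $-207$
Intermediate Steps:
$f{\left(m \right)} = 3$
$O{\left(-12 \right)} + - f{\left(-9 \right)} Z = -12 + \left(-1\right) 3 \cdot 65 = -12 - 195 = -207$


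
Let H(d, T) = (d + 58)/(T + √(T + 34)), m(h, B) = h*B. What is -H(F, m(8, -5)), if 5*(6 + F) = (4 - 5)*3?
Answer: 1028/803 + 257*I*√6/8030 ≈ 1.2802 + 0.078396*I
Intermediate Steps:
m(h, B) = B*h
F = -33/5 (F = -6 + ((4 - 5)*3)/5 = -6 + (-1*3)/5 = -6 + (⅕)*(-3) = -6 - ⅗ = -33/5 ≈ -6.6000)
H(d, T) = (58 + d)/(T + √(34 + T))
-H(F, m(8, -5)) = -(58 - 33/5)/(-5*8 + √(34 - 5*8)) = -257/((-40 + √(34 - 40))*5) = -257/((-40 + √(-6))*5) = -257/((-40 + I*√6)*5) = -257/(5*(-40 + I*√6))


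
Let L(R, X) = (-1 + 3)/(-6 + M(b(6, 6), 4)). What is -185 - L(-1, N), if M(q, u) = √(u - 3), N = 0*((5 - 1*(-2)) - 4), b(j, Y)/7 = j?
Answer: -923/5 ≈ -184.60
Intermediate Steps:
b(j, Y) = 7*j
N = 0 (N = 0*((5 + 2) - 4) = 0*(7 - 4) = 0*3 = 0)
M(q, u) = √(-3 + u)
L(R, X) = -⅖ (L(R, X) = (-1 + 3)/(-6 + √(-3 + 4)) = 2/(-6 + √1) = 2/(-6 + 1) = 2/(-5) = 2*(-⅕) = -⅖)
-185 - L(-1, N) = -185 - 1*(-⅖) = -185 + ⅖ = -923/5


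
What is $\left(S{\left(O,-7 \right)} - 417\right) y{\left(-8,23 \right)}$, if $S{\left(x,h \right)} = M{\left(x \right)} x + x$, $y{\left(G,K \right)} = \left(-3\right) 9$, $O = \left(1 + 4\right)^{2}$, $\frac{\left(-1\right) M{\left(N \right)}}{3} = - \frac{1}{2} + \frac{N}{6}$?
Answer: $18009$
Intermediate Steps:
$M{\left(N \right)} = \frac{3}{2} - \frac{N}{2}$ ($M{\left(N \right)} = - 3 \left(- \frac{1}{2} + \frac{N}{6}\right) = \frac{3}{2} - \frac{N}{2}$)
$O = 25$ ($O = 5^{2} = 25$)
$y{\left(G,K \right)} = -27$
$S{\left(x,h \right)} = x + x \left(\frac{3}{2} - \frac{x}{2}\right)$ ($S{\left(x,h \right)} = \left(\frac{3}{2} - \frac{x}{2}\right) x + x = x \left(\frac{3}{2} - \frac{x}{2}\right) + x = x + x \left(\frac{3}{2} - \frac{x}{2}\right)$)
$\left(S{\left(O,-7 \right)} - 417\right) y{\left(-8,23 \right)} = \left(\frac{1}{2} \cdot 25 \left(5 - 25\right) - 417\right) \left(-27\right) = \left(\frac{1}{2} \cdot 25 \left(-20\right) - 417\right) \left(-27\right) = \left(-250 - 417\right) \left(-27\right) = \left(-667\right) \left(-27\right) = 18009$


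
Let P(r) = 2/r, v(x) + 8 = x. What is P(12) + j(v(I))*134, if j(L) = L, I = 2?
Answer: -4823/6 ≈ -803.83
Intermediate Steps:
v(x) = -8 + x
P(12) + j(v(I))*134 = 2/12 + (-8 + 2)*134 = 2*(1/12) - 6*134 = ⅙ - 804 = -4823/6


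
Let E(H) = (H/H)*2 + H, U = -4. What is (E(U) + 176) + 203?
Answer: 377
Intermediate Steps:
E(H) = 2 + H (E(H) = 1*2 + H = 2 + H)
(E(U) + 176) + 203 = ((2 - 4) + 176) + 203 = (-2 + 176) + 203 = 174 + 203 = 377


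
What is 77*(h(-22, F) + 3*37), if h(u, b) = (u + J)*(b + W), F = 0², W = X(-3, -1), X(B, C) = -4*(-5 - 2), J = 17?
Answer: -2233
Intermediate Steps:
X(B, C) = 28 (X(B, C) = -4*(-7) = 28)
W = 28
F = 0
h(u, b) = (17 + u)*(28 + b) (h(u, b) = (u + 17)*(b + 28) = (17 + u)*(28 + b))
77*(h(-22, F) + 3*37) = 77*((476 + 17*0 + 28*(-22) + 0*(-22)) + 3*37) = 77*((476 + 0 - 616 + 0) + 111) = 77*(-140 + 111) = 77*(-29) = -2233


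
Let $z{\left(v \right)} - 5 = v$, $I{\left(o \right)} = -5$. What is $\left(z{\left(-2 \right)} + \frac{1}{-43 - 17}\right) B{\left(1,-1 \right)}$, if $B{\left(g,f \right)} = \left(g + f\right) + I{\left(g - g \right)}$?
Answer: $- \frac{179}{12} \approx -14.917$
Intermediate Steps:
$z{\left(v \right)} = 5 + v$
$B{\left(g,f \right)} = -5 + f + g$ ($B{\left(g,f \right)} = \left(g + f\right) - 5 = \left(f + g\right) - 5 = -5 + f + g$)
$\left(z{\left(-2 \right)} + \frac{1}{-43 - 17}\right) B{\left(1,-1 \right)} = \left(\left(5 - 2\right) + \frac{1}{-43 - 17}\right) \left(-5 - 1 + 1\right) = \left(3 + \frac{1}{-60}\right) \left(-5\right) = \left(3 - \frac{1}{60}\right) \left(-5\right) = \frac{179}{60} \left(-5\right) = - \frac{179}{12}$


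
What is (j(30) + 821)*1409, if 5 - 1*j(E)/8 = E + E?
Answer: 536829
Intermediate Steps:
j(E) = 40 - 16*E (j(E) = 40 - 8*(E + E) = 40 - 16*E)
(j(30) + 821)*1409 = ((40 - 16*30) + 821)*1409 = ((40 - 480) + 821)*1409 = (-440 + 821)*1409 = 381*1409 = 536829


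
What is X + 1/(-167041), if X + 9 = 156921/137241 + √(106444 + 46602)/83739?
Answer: -60037253803/7641624627 + √153046/83739 ≈ -7.8519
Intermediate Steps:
X = -359416/45747 + √153046/83739 (X = -9 + (156921/137241 + √(106444 + 46602)/83739) = -9 + (156921*(1/137241) + √153046*(1/83739)) = -9 + (52307/45747 + √153046/83739) = -359416/45747 + √153046/83739 ≈ -7.8519)
X + 1/(-167041) = (-359416/45747 + √153046/83739) + 1/(-167041) = (-359416/45747 + √153046/83739) - 1/167041 = -60037253803/7641624627 + √153046/83739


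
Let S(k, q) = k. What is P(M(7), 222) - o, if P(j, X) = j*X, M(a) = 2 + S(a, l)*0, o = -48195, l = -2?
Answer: 48639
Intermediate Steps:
M(a) = 2 (M(a) = 2 + a*0 = 2 + 0 = 2)
P(j, X) = X*j
P(M(7), 222) - o = 222*2 - 1*(-48195) = 444 + 48195 = 48639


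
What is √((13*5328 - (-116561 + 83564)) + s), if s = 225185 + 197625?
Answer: √525071 ≈ 724.62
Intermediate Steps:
s = 422810
√((13*5328 - (-116561 + 83564)) + s) = √((13*5328 - (-116561 + 83564)) + 422810) = √((69264 - 1*(-32997)) + 422810) = √((69264 + 32997) + 422810) = √(102261 + 422810) = √525071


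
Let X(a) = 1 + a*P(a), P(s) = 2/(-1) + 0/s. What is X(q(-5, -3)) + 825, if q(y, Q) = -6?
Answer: 838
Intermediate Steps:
P(s) = -2 (P(s) = 2*(-1) + 0 = -2 + 0 = -2)
X(a) = 1 - 2*a (X(a) = 1 + a*(-2) = 1 - 2*a)
X(q(-5, -3)) + 825 = (1 - 2*(-6)) + 825 = (1 + 12) + 825 = 13 + 825 = 838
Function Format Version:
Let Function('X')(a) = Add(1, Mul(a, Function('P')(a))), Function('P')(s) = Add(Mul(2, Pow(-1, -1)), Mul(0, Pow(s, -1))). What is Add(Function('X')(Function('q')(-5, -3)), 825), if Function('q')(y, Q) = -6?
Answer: 838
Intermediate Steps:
Function('P')(s) = -2 (Function('P')(s) = Add(Mul(2, -1), 0) = Add(-2, 0) = -2)
Function('X')(a) = Add(1, Mul(-2, a)) (Function('X')(a) = Add(1, Mul(a, -2)) = Add(1, Mul(-2, a)))
Add(Function('X')(Function('q')(-5, -3)), 825) = Add(Add(1, Mul(-2, -6)), 825) = Add(Add(1, 12), 825) = Add(13, 825) = 838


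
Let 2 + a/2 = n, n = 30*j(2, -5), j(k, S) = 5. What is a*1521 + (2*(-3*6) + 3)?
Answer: 450183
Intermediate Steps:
n = 150 (n = 30*5 = 150)
a = 296 (a = -4 + 2*150 = -4 + 300 = 296)
a*1521 + (2*(-3*6) + 3) = 296*1521 + (2*(-3*6) + 3) = 450216 + (2*(-18) + 3) = 450216 + (-36 + 3) = 450216 - 33 = 450183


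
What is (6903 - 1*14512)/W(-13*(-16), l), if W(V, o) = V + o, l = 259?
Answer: -7609/467 ≈ -16.293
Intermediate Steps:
(6903 - 1*14512)/W(-13*(-16), l) = (6903 - 1*14512)/(-13*(-16) + 259) = (6903 - 14512)/(208 + 259) = -7609/467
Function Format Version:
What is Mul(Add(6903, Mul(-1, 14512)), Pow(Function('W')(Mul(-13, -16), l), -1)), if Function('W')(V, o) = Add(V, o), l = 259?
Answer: Rational(-7609, 467) ≈ -16.293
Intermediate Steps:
Mul(Add(6903, Mul(-1, 14512)), Pow(Function('W')(Mul(-13, -16), l), -1)) = Mul(Add(6903, Mul(-1, 14512)), Pow(Add(Mul(-13, -16), 259), -1)) = Mul(Add(6903, -14512), Pow(Add(208, 259), -1)) = Mul(-7609, Pow(467, -1)) = Mul(-7609, Rational(1, 467)) = Rational(-7609, 467)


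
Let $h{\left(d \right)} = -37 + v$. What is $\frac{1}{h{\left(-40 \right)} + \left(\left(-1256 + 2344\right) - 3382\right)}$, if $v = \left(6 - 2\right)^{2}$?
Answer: $- \frac{1}{2315} \approx -0.00043197$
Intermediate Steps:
$v = 16$ ($v = 4^{2} = 16$)
$h{\left(d \right)} = -21$ ($h{\left(d \right)} = -37 + 16 = -21$)
$\frac{1}{h{\left(-40 \right)} + \left(\left(-1256 + 2344\right) - 3382\right)} = \frac{1}{-21 + \left(\left(-1256 + 2344\right) - 3382\right)} = \frac{1}{-21 + \left(1088 - 3382\right)} = \frac{1}{-21 - 2294} = \frac{1}{-2315} = - \frac{1}{2315}$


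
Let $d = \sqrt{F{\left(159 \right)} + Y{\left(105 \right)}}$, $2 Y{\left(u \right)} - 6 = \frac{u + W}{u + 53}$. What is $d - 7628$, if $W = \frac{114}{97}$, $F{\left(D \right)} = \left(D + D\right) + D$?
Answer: $-7628 + \frac{\sqrt{112824333717}}{15326} \approx -7606.1$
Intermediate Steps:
$F{\left(D \right)} = 3 D$ ($F{\left(D \right)} = 2 D + D = 3 D$)
$W = \frac{114}{97}$ ($W = 114 \cdot \frac{1}{97} = \frac{114}{97} \approx 1.1753$)
$Y{\left(u \right)} = 3 + \frac{\frac{114}{97} + u}{2 \left(53 + u\right)}$ ($Y{\left(u \right)} = 3 + \frac{\left(u + \frac{114}{97}\right) \frac{1}{u + 53}}{2} = 3 + \frac{\left(\frac{114}{97} + u\right) \frac{1}{53 + u}}{2} = 3 + \frac{\frac{1}{53 + u} \left(\frac{114}{97} + u\right)}{2} = 3 + \frac{\frac{114}{97} + u}{2 \left(53 + u\right)}$)
$d = \frac{\sqrt{112824333717}}{15326}$ ($d = \sqrt{3 \cdot 159 + \frac{30960 + 679 \cdot 105}{194 \left(53 + 105\right)}} = \sqrt{477 + \frac{30960 + 71295}{194 \cdot 158}} = \sqrt{477 + \frac{1}{194} \cdot \frac{1}{158} \cdot 102255} = \sqrt{477 + \frac{102255}{30652}} = \sqrt{\frac{14723259}{30652}} = \frac{\sqrt{112824333717}}{15326} \approx 21.917$)
$d - 7628 = \frac{\sqrt{112824333717}}{15326} - 7628 = -7628 + \frac{\sqrt{112824333717}}{15326}$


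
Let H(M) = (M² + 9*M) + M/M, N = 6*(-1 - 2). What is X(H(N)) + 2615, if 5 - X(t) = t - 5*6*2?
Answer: 2517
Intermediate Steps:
N = -18 (N = 6*(-3) = -18)
H(M) = 1 + M² + 9*M (H(M) = (M² + 9*M) + 1 = 1 + M² + 9*M)
X(t) = 65 - t (X(t) = 5 - (t - 5*6*2) = 5 - (t - 30*2) = 5 - (t - 60) = 5 - (-60 + t) = 5 + (60 - t) = 65 - t)
X(H(N)) + 2615 = (65 - (1 + (-18)² + 9*(-18))) + 2615 = (65 - (1 + 324 - 162)) + 2615 = (65 - 1*163) + 2615 = (65 - 163) + 2615 = -98 + 2615 = 2517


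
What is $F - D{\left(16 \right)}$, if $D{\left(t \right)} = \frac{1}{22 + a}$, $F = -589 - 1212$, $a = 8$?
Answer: $- \frac{54031}{30} \approx -1801.0$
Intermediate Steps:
$F = -1801$
$D{\left(t \right)} = \frac{1}{30}$ ($D{\left(t \right)} = \frac{1}{22 + 8} = \frac{1}{30}$)
$F - D{\left(16 \right)} = -1801 - \frac{1}{30} = - \frac{54031}{30}$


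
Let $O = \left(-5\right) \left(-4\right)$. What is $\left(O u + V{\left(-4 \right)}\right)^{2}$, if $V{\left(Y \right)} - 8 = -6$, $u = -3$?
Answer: $3364$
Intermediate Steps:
$V{\left(Y \right)} = 2$ ($V{\left(Y \right)} = 8 - 6 = 2$)
$O = 20$
$\left(O u + V{\left(-4 \right)}\right)^{2} = \left(20 \left(-3\right) + 2\right)^{2} = \left(-60 + 2\right)^{2} = \left(-58\right)^{2} = 3364$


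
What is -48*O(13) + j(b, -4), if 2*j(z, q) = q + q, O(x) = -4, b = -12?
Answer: 188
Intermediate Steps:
j(z, q) = q (j(z, q) = (q + q)/2 = (2*q)/2 = q)
-48*O(13) + j(b, -4) = -48*(-4) - 4 = 192 - 4 = 188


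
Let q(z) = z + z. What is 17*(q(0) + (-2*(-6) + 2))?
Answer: 238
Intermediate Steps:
q(z) = 2*z
17*(q(0) + (-2*(-6) + 2)) = 17*(2*0 + (-2*(-6) + 2)) = 17*(0 + (12 + 2)) = 17*(0 + 14) = 17*14 = 238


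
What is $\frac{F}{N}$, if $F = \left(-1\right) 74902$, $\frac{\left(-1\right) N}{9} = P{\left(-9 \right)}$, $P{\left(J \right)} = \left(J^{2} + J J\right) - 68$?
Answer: $\frac{37451}{423} \approx 88.537$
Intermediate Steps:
$P{\left(J \right)} = -68 + 2 J^{2}$ ($P{\left(J \right)} = \left(J^{2} + J^{2}\right) - 68 = 2 J^{2} - 68 = -68 + 2 J^{2}$)
$N = -846$ ($N = - 9 \left(-68 + 2 \left(-9\right)^{2}\right) = - 9 \left(-68 + 2 \cdot 81\right) = - 9 \left(-68 + 162\right) = \left(-9\right) 94 = -846$)
$F = -74902$
$\frac{F}{N} = - \frac{74902}{-846} = \left(-74902\right) \left(- \frac{1}{846}\right) = \frac{37451}{423}$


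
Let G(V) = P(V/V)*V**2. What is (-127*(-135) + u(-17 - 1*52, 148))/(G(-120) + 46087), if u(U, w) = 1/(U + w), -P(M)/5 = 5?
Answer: -1354456/24799127 ≈ -0.054617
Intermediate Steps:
P(M) = -25 (P(M) = -5*5 = -25)
G(V) = -25*V**2
(-127*(-135) + u(-17 - 1*52, 148))/(G(-120) + 46087) = (-127*(-135) + 1/((-17 - 1*52) + 148))/(-25*(-120)**2 + 46087) = (17145 + 1/((-17 - 52) + 148))/(-25*14400 + 46087) = (17145 + 1/(-69 + 148))/(-360000 + 46087) = (17145 + 1/79)/(-313913) = (17145 + 1/79)*(-1/313913) = (1354456/79)*(-1/313913) = -1354456/24799127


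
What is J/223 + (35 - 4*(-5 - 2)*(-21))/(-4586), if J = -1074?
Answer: -4802045/1022678 ≈ -4.6956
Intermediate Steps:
J/223 + (35 - 4*(-5 - 2)*(-21))/(-4586) = -1074/223 + (35 - 4*(-5 - 2)*(-21))/(-4586) = -1074*1/223 + (35 - 4*(-7)*(-21))*(-1/4586) = -1074/223 + (35 + 28*(-21))*(-1/4586) = -1074/223 + (35 - 588)*(-1/4586) = -1074/223 - 553*(-1/4586) = -1074/223 + 553/4586 = -4802045/1022678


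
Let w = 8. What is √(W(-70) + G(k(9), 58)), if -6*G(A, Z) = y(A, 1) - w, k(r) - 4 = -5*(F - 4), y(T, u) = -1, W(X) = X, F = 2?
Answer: I*√274/2 ≈ 8.2765*I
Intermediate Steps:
k(r) = 14 (k(r) = 4 - 5*(2 - 4) = 4 - 5*(-2) = 4 + 10 = 14)
G(A, Z) = 3/2 (G(A, Z) = -(-1 - 1*8)/6 = -(-1 - 8)/6 = -⅙*(-9) = 3/2)
√(W(-70) + G(k(9), 58)) = √(-70 + 3/2) = √(-137/2) = I*√274/2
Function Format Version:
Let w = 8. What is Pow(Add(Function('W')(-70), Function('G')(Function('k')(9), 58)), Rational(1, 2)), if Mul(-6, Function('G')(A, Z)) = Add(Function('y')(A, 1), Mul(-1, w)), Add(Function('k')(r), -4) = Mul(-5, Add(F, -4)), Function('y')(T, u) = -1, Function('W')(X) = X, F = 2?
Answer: Mul(Rational(1, 2), I, Pow(274, Rational(1, 2))) ≈ Mul(8.2765, I)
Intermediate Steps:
Function('k')(r) = 14 (Function('k')(r) = Add(4, Mul(-5, Add(2, -4))) = Add(4, Mul(-5, -2)) = Add(4, 10) = 14)
Function('G')(A, Z) = Rational(3, 2) (Function('G')(A, Z) = Mul(Rational(-1, 6), Add(-1, Mul(-1, 8))) = Mul(Rational(-1, 6), Add(-1, -8)) = Mul(Rational(-1, 6), -9) = Rational(3, 2))
Pow(Add(Function('W')(-70), Function('G')(Function('k')(9), 58)), Rational(1, 2)) = Pow(Add(-70, Rational(3, 2)), Rational(1, 2)) = Pow(Rational(-137, 2), Rational(1, 2)) = Mul(Rational(1, 2), I, Pow(274, Rational(1, 2)))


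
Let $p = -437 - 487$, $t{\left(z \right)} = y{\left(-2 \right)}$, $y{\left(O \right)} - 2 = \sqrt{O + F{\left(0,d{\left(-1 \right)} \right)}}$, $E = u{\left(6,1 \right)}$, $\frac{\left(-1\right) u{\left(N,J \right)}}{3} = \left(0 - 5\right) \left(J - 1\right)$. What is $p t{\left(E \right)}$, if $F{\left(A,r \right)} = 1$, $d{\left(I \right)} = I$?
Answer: $-1848 - 924 i \approx -1848.0 - 924.0 i$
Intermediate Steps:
$u{\left(N,J \right)} = -15 + 15 J$ ($u{\left(N,J \right)} = - 3 \left(0 - 5\right) \left(J - 1\right) = - 3 \left(- 5 \left(-1 + J\right)\right) = - 3 \left(5 - 5 J\right) = -15 + 15 J$)
$E = 0$ ($E = -15 + 15 \cdot 1 = -15 + 15 = 0$)
$y{\left(O \right)} = 2 + \sqrt{1 + O}$ ($y{\left(O \right)} = 2 + \sqrt{O + 1} = 2 + \sqrt{1 + O}$)
$t{\left(z \right)} = 2 + i$ ($t{\left(z \right)} = 2 + \sqrt{1 - 2} = 2 + \sqrt{-1} = 2 + i$)
$p = -924$
$p t{\left(E \right)} = - 924 \left(2 + i\right) = -1848 - 924 i$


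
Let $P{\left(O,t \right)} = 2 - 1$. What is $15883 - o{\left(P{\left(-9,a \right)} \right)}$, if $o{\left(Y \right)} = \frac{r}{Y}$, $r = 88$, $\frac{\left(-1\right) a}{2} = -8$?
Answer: $15795$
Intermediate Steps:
$a = 16$ ($a = \left(-2\right) \left(-8\right) = 16$)
$P{\left(O,t \right)} = 1$ ($P{\left(O,t \right)} = 2 - 1 = 1$)
$o{\left(Y \right)} = \frac{88}{Y}$
$15883 - o{\left(P{\left(-9,a \right)} \right)} = 15883 - \frac{88}{1} = 15883 - 88 \cdot 1 = 15883 - 88 = 15795$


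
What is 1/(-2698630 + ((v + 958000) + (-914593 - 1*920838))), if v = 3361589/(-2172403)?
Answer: -2172403/7768649006172 ≈ -2.7964e-7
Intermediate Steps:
v = -3361589/2172403 (v = 3361589*(-1/2172403) = -3361589/2172403 ≈ -1.5474)
1/(-2698630 + ((v + 958000) + (-914593 - 1*920838))) = 1/(-2698630 + ((-3361589/2172403 + 958000) + (-914593 - 1*920838))) = 1/(-2698630 + (2081158712411/2172403 + (-914593 - 920838))) = 1/(-2698630 + (2081158712411/2172403 - 1835431)) = 1/(-2698630 - 1906137098282/2172403) = 1/(-7768649006172/2172403) = -2172403/7768649006172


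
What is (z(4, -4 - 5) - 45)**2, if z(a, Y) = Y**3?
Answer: 599076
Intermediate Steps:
(z(4, -4 - 5) - 45)**2 = ((-4 - 5)**3 - 45)**2 = ((-9)**3 - 45)**2 = (-729 - 45)**2 = (-774)**2 = 599076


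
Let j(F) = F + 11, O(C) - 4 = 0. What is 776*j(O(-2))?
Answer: 11640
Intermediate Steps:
O(C) = 4 (O(C) = 4 + 0 = 4)
j(F) = 11 + F
776*j(O(-2)) = 776*(11 + 4) = 776*15 = 11640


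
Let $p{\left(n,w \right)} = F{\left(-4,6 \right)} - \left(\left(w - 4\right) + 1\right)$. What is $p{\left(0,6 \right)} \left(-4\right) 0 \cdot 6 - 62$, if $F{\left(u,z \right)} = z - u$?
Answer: $-62$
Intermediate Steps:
$p{\left(n,w \right)} = 13 - w$ ($p{\left(n,w \right)} = \left(6 - -4\right) - \left(\left(w - 4\right) + 1\right) = \left(6 + 4\right) - \left(\left(-4 + w\right) + 1\right) = 10 - \left(-3 + w\right) = 13 - w$)
$p{\left(0,6 \right)} \left(-4\right) 0 \cdot 6 - 62 = \left(13 - 6\right) \left(-4\right) 0 \cdot 6 - 62 = \left(13 - 6\right) 0 \cdot 6 - 62 = 7 \cdot 0 - 62 = 0 - 62 = -62$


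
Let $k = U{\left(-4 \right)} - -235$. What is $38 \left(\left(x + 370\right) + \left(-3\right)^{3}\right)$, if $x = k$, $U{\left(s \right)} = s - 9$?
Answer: $21470$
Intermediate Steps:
$U{\left(s \right)} = -9 + s$
$k = 222$ ($k = \left(-9 - 4\right) - -235 = -13 + 235 = 222$)
$x = 222$
$38 \left(\left(x + 370\right) + \left(-3\right)^{3}\right) = 38 \left(\left(222 + 370\right) + \left(-3\right)^{3}\right) = 38 \left(592 - 27\right) = 38 \cdot 565 = 21470$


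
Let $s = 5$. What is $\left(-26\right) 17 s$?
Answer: $-2210$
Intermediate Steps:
$\left(-26\right) 17 s = \left(-26\right) 17 \cdot 5 = \left(-442\right) 5 = -2210$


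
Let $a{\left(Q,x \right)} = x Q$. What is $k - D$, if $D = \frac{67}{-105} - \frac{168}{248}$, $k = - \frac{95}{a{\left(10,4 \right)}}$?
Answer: $- \frac{27589}{26040} \approx -1.0595$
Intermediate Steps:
$a{\left(Q,x \right)} = Q x$
$k = - \frac{19}{8}$ ($k = - \frac{95}{10 \cdot 4} = - \frac{95}{40} = \left(-95\right) \frac{1}{40} = - \frac{19}{8} \approx -2.375$)
$D = - \frac{4282}{3255}$ ($D = 67 \left(- \frac{1}{105}\right) - \frac{21}{31} = - \frac{67}{105} - \frac{21}{31} = - \frac{4282}{3255} \approx -1.3155$)
$k - D = - \frac{19}{8} - - \frac{4282}{3255} = - \frac{19}{8} + \frac{4282}{3255} = - \frac{27589}{26040}$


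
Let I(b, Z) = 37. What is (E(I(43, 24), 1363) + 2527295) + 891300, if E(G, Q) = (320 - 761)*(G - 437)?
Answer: 3594995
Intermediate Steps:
E(G, Q) = 192717 - 441*G (E(G, Q) = -441*(-437 + G) = 192717 - 441*G)
(E(I(43, 24), 1363) + 2527295) + 891300 = ((192717 - 441*37) + 2527295) + 891300 = ((192717 - 16317) + 2527295) + 891300 = (176400 + 2527295) + 891300 = 2703695 + 891300 = 3594995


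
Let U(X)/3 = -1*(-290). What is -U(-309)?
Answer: -870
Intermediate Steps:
U(X) = 870 (U(X) = 3*(-1*(-290)) = 3*290 = 870)
-U(-309) = -1*870 = -870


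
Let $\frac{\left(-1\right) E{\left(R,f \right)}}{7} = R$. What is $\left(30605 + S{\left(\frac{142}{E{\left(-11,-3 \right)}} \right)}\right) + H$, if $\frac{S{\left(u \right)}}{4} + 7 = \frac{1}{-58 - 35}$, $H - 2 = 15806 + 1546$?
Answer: $\frac{4457579}{93} \approx 47931.0$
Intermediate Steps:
$E{\left(R,f \right)} = - 7 R$
$H = 17354$ ($H = 2 + \left(15806 + 1546\right) = 2 + 17352 = 17354$)
$S{\left(u \right)} = - \frac{2608}{93}$ ($S{\left(u \right)} = -28 + \frac{4}{-58 - 35} = -28 + \frac{4}{-93} = -28 + 4 \left(- \frac{1}{93}\right) = -28 - \frac{4}{93} = - \frac{2608}{93}$)
$\left(30605 + S{\left(\frac{142}{E{\left(-11,-3 \right)}} \right)}\right) + H = \left(30605 - \frac{2608}{93}\right) + 17354 = \frac{2843657}{93} + 17354 = \frac{4457579}{93}$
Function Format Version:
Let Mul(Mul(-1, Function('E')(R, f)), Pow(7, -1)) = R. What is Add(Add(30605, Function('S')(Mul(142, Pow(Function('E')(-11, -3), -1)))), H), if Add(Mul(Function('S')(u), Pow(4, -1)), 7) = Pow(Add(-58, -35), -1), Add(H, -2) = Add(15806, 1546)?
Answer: Rational(4457579, 93) ≈ 47931.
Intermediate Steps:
Function('E')(R, f) = Mul(-7, R)
H = 17354 (H = Add(2, Add(15806, 1546)) = Add(2, 17352) = 17354)
Function('S')(u) = Rational(-2608, 93) (Function('S')(u) = Add(-28, Mul(4, Pow(Add(-58, -35), -1))) = Add(-28, Mul(4, Pow(-93, -1))) = Add(-28, Mul(4, Rational(-1, 93))) = Add(-28, Rational(-4, 93)) = Rational(-2608, 93))
Add(Add(30605, Function('S')(Mul(142, Pow(Function('E')(-11, -3), -1)))), H) = Add(Add(30605, Rational(-2608, 93)), 17354) = Add(Rational(2843657, 93), 17354) = Rational(4457579, 93)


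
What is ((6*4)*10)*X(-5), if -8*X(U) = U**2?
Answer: -750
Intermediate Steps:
X(U) = -U**2/8
((6*4)*10)*X(-5) = ((6*4)*10)*(-1/8*(-5)**2) = (24*10)*(-1/8*25) = 240*(-25/8) = -750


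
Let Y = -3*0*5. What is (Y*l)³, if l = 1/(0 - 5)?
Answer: 0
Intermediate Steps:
Y = 0 (Y = 0*5 = 0)
l = -⅕ (l = 1/(-5) = -⅕ ≈ -0.20000)
(Y*l)³ = (0*(-⅕))³ = 0³ = 0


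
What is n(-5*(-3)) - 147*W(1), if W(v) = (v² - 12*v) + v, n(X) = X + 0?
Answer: 1485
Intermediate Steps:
n(X) = X
W(v) = v² - 11*v
n(-5*(-3)) - 147*W(1) = -5*(-3) - 147*(-11 + 1) = 15 - 147*(-10) = 15 + 1470 = 1485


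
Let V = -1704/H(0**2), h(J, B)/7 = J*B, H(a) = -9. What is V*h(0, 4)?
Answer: 0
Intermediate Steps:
h(J, B) = 7*B*J (h(J, B) = 7*(J*B) = 7*(B*J) = 7*B*J)
V = 568/3 (V = -1704/(-9) = -1704*(-1/9) = 568/3 ≈ 189.33)
V*h(0, 4) = 568*(7*4*0)/3 = (568/3)*0 = 0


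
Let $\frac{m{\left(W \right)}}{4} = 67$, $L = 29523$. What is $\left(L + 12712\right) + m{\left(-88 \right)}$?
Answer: $42503$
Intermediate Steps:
$m{\left(W \right)} = 268$ ($m{\left(W \right)} = 4 \cdot 67 = 268$)
$\left(L + 12712\right) + m{\left(-88 \right)} = \left(29523 + 12712\right) + 268 = 42235 + 268 = 42503$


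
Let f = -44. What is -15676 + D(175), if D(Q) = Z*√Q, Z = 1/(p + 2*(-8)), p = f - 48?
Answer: -15676 - 5*√7/108 ≈ -15676.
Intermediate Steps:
p = -92 (p = -44 - 48 = -92)
Z = -1/108 (Z = 1/(-92 + 2*(-8)) = 1/(-92 - 16) = 1/(-108) = -1/108 ≈ -0.0092593)
D(Q) = -√Q/108
-15676 + D(175) = -15676 - 5*√7/108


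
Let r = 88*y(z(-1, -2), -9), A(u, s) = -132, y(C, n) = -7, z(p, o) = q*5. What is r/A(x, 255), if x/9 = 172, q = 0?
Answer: 14/3 ≈ 4.6667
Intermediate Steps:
z(p, o) = 0 (z(p, o) = 0*5 = 0)
x = 1548 (x = 9*172 = 1548)
r = -616 (r = 88*(-7) = -616)
r/A(x, 255) = -616/(-132) = -616*(-1/132) = 14/3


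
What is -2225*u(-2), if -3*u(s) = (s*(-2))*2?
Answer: 17800/3 ≈ 5933.3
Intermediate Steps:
u(s) = 4*s/3 (u(s) = -s*(-2)*2/3 = -(-2*s)*2/3 = -(-4)*s/3 = 4*s/3)
-2225*u(-2) = -8900*(-2)/3 = -2225*(-8/3) = 17800/3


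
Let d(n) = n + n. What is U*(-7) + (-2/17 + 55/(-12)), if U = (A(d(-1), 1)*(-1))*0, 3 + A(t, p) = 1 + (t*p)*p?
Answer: -959/204 ≈ -4.7010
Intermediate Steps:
d(n) = 2*n
A(t, p) = -2 + t*p² (A(t, p) = -3 + (1 + (t*p)*p) = -3 + (1 + (p*t)*p) = -3 + (1 + t*p²) = -2 + t*p²)
U = 0 (U = ((-2 + (2*(-1))*1²)*(-1))*0 = ((-2 - 2*1)*(-1))*0 = ((-2 - 2)*(-1))*0 = -4*(-1)*0 = 4*0 = 0)
U*(-7) + (-2/17 + 55/(-12)) = 0*(-7) + (-2/17 + 55/(-12)) = 0 + (-2*1/17 + 55*(-1/12)) = 0 + (-2/17 - 55/12) = 0 - 959/204 = -959/204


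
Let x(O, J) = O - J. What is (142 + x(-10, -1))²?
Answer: 17689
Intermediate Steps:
(142 + x(-10, -1))² = (142 + (-10 - 1*(-1)))² = (142 + (-10 + 1))² = (142 - 9)² = 133² = 17689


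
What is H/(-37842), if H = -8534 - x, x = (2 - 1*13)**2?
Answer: 2885/12614 ≈ 0.22871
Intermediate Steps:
x = 121 (x = (2 - 13)**2 = (-11)**2 = 121)
H = -8655 (H = -8534 - 1*121 = -8534 - 121 = -8655)
H/(-37842) = -8655/(-37842) = -8655*(-1/37842) = 2885/12614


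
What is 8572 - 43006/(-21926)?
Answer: 93996339/10963 ≈ 8574.0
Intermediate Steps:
8572 - 43006/(-21926) = 8572 - 43006*(-1)/21926 = 8572 - 1*(-21503/10963) = 8572 + 21503/10963 = 93996339/10963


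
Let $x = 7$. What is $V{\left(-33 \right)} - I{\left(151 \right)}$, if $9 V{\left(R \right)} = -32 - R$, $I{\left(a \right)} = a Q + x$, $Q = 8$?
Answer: $- \frac{10934}{9} \approx -1214.9$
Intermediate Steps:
$I{\left(a \right)} = 7 + 8 a$ ($I{\left(a \right)} = a 8 + 7 = 8 a + 7 = 7 + 8 a$)
$V{\left(R \right)} = - \frac{32}{9} - \frac{R}{9}$ ($V{\left(R \right)} = \frac{-32 - R}{9} = - \frac{32}{9} - \frac{R}{9}$)
$V{\left(-33 \right)} - I{\left(151 \right)} = \left(- \frac{32}{9} - - \frac{11}{3}\right) - \left(7 + 8 \cdot 151\right) = \left(- \frac{32}{9} + \frac{11}{3}\right) - \left(7 + 1208\right) = \frac{1}{9} - 1215 = - \frac{10934}{9}$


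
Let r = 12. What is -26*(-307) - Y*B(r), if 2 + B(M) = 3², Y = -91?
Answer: 8619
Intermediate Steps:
B(M) = 7 (B(M) = -2 + 3² = -2 + 9 = 7)
-26*(-307) - Y*B(r) = -26*(-307) - (-91)*7 = 7982 - 1*(-637) = 7982 + 637 = 8619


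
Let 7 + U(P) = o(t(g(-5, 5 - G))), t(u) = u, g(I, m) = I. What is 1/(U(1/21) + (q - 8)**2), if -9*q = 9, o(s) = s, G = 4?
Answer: 1/69 ≈ 0.014493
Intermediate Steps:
q = -1 (q = -1/9*9 = -1)
U(P) = -12 (U(P) = -7 - 5 = -12)
1/(U(1/21) + (q - 8)**2) = 1/(-12 + (-1 - 8)**2) = 1/(-12 + (-9)**2) = 1/(-12 + 81) = 1/69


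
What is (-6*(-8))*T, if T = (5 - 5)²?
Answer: 0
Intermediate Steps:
T = 0 (T = 0² = 0)
(-6*(-8))*T = -6*(-8)*0 = 48*0 = 0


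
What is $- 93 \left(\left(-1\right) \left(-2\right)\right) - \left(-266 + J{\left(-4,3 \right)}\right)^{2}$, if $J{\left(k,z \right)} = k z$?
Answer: $-77470$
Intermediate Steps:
$- 93 \left(\left(-1\right) \left(-2\right)\right) - \left(-266 + J{\left(-4,3 \right)}\right)^{2} = - 93 \left(\left(-1\right) \left(-2\right)\right) - \left(-266 - 12\right)^{2} = \left(-93\right) 2 - \left(-266 - 12\right)^{2} = -186 - \left(-278\right)^{2} = -186 - 77284 = -77470$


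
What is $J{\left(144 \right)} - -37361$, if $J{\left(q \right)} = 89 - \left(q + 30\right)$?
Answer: $37276$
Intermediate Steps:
$J{\left(q \right)} = 59 - q$ ($J{\left(q \right)} = 89 - \left(30 + q\right) = 59 - q$)
$J{\left(144 \right)} - -37361 = \left(59 - 144\right) - -37361 = \left(59 - 144\right) + 37361 = -85 + 37361 = 37276$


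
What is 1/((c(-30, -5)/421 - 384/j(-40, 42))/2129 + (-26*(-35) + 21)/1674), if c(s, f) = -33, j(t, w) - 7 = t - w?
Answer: 37510531650/20950419437 ≈ 1.7904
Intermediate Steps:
j(t, w) = 7 + t - w (j(t, w) = 7 + (t - w) = 7 + t - w)
1/((c(-30, -5)/421 - 384/j(-40, 42))/2129 + (-26*(-35) + 21)/1674) = 1/((-33/421 - 384/(7 - 40 - 1*42))/2129 + (-26*(-35) + 21)/1674) = 1/((-33*1/421 - 384/(7 - 40 - 42))*(1/2129) + (910 + 21)*(1/1674)) = 1/((-33/421 - 384/(-75))*(1/2129) + 931*(1/1674)) = 1/((-33/421 - 384*(-1/75))*(1/2129) + 931/1674) = 1/((-33/421 + 128/25)*(1/2129) + 931/1674) = 1/((53063/10525)*(1/2129) + 931/1674) = 1/(53063/22407725 + 931/1674) = 1/(20950419437/37510531650) = 37510531650/20950419437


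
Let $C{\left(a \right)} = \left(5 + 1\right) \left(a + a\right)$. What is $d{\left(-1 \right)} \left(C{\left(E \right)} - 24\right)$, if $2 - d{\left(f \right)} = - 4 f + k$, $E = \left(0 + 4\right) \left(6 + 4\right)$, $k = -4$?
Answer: $912$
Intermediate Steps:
$E = 40$ ($E = 4 \cdot 10 = 40$)
$d{\left(f \right)} = 6 + 4 f$ ($d{\left(f \right)} = 2 - \left(- 4 f - 4\right) = 2 - \left(-4 - 4 f\right) = 2 + \left(4 + 4 f\right) = 6 + 4 f$)
$C{\left(a \right)} = 12 a$ ($C{\left(a \right)} = 6 \cdot 2 a = 12 a$)
$d{\left(-1 \right)} \left(C{\left(E \right)} - 24\right) = \left(6 + 4 \left(-1\right)\right) \left(12 \cdot 40 - 24\right) = \left(6 - 4\right) \left(480 - 24\right) = 2 \cdot 456 = 912$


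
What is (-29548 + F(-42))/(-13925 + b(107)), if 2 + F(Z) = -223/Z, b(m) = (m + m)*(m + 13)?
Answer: -1240877/493710 ≈ -2.5134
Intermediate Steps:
b(m) = 2*m*(13 + m) (b(m) = (2*m)*(13 + m) = 2*m*(13 + m))
F(Z) = -2 - 223/Z
(-29548 + F(-42))/(-13925 + b(107)) = (-29548 + (-2 - 223/(-42)))/(-13925 + 2*107*(13 + 107)) = (-29548 + (-2 - 223*(-1/42)))/(-13925 + 2*107*120) = (-29548 + (-2 + 223/42))/(-13925 + 25680) = (-29548 + 139/42)/11755 = -1240877/42*1/11755 = -1240877/493710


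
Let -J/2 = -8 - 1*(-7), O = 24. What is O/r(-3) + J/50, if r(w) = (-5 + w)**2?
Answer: 83/200 ≈ 0.41500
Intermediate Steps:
J = 2 (J = -2*(-8 - 1*(-7)) = -2*(-8 + 7) = -2*(-1) = 2)
O/r(-3) + J/50 = 24/(-5 - 3)**2 + 2/50 = 24/(-8)**2 + 2*(1/50) = 24/64 + 1/25 = (1/64)*24 + 1/25 = 3/8 + 1/25 = 83/200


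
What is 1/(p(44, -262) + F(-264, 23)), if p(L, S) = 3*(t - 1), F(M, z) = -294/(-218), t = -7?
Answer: -109/2469 ≈ -0.044147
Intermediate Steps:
F(M, z) = 147/109 (F(M, z) = -294*(-1/218) = 147/109)
p(L, S) = -24 (p(L, S) = 3*(-7 - 1) = 3*(-8) = -24)
1/(p(44, -262) + F(-264, 23)) = 1/(-24 + 147/109) = 1/(-2469/109) = -109/2469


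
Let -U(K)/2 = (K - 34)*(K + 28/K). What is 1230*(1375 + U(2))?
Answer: 2950770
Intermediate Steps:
U(K) = -2*(-34 + K)*(K + 28/K) (U(K) = -2*(K - 34)*(K + 28/K) = -2*(-34 + K)*(K + 28/K))
1230*(1375 + U(2)) = 1230*(1375 + (-56 - 2*2**2 + 68*2 + 1904/2)) = 1230*(1375 + (-56 - 2*4 + 136 + 1904*(1/2))) = 1230*(1375 + (-56 - 8 + 136 + 952)) = 1230*(1375 + 1024) = 1230*2399 = 2950770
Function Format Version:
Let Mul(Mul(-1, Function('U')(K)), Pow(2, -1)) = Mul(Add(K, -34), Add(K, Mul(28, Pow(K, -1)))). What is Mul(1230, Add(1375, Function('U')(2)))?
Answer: 2950770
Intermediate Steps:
Function('U')(K) = Mul(-2, Add(-34, K), Add(K, Mul(28, Pow(K, -1)))) (Function('U')(K) = Mul(-2, Mul(Add(K, -34), Add(K, Mul(28, Pow(K, -1))))) = Mul(-2, Mul(Add(-34, K), Add(K, Mul(28, Pow(K, -1))))) = Mul(-2, Add(-34, K), Add(K, Mul(28, Pow(K, -1)))))
Mul(1230, Add(1375, Function('U')(2))) = Mul(1230, Add(1375, Add(-56, Mul(-2, Pow(2, 2)), Mul(68, 2), Mul(1904, Pow(2, -1))))) = Mul(1230, Add(1375, Add(-56, Mul(-2, 4), 136, Mul(1904, Rational(1, 2))))) = Mul(1230, Add(1375, Add(-56, -8, 136, 952))) = Mul(1230, Add(1375, 1024)) = Mul(1230, 2399) = 2950770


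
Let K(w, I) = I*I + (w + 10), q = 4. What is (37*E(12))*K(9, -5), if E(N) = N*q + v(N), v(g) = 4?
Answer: 84656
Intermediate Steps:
K(w, I) = 10 + w + I**2 (K(w, I) = I**2 + (10 + w) = 10 + w + I**2)
E(N) = 4 + 4*N (E(N) = N*4 + 4 = 4*N + 4 = 4 + 4*N)
(37*E(12))*K(9, -5) = (37*(4 + 4*12))*(10 + 9 + (-5)**2) = (37*(4 + 48))*(10 + 9 + 25) = (37*52)*44 = 1924*44 = 84656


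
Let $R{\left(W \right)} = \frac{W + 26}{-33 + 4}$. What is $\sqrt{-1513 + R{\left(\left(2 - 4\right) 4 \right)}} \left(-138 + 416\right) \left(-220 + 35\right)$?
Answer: $- \frac{51430 i \sqrt{1272955}}{29} \approx - 2.0009 \cdot 10^{6} i$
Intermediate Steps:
$R{\left(W \right)} = - \frac{26}{29} - \frac{W}{29}$ ($R{\left(W \right)} = \frac{26 + W}{-29} = \left(26 + W\right) \left(- \frac{1}{29}\right) = - \frac{26}{29} - \frac{W}{29}$)
$\sqrt{-1513 + R{\left(\left(2 - 4\right) 4 \right)}} \left(-138 + 416\right) \left(-220 + 35\right) = \sqrt{-1513 - \left(\frac{26}{29} + \frac{\left(2 - 4\right) 4}{29}\right)} \left(-138 + 416\right) \left(-220 + 35\right) = \sqrt{-1513 - \left(\frac{26}{29} + \frac{\left(-2\right) 4}{29}\right)} 278 \left(-185\right) = \sqrt{-1513 - \frac{18}{29}} \left(-51430\right) = \sqrt{- \frac{43895}{29}} \left(-51430\right) = \frac{i \sqrt{1272955}}{29} \left(-51430\right) = - \frac{51430 i \sqrt{1272955}}{29}$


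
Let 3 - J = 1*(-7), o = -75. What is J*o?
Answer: -750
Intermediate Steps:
J = 10 (J = 3 - (-7) = 3 - 1*(-7) = 3 + 7 = 10)
J*o = 10*(-75) = -750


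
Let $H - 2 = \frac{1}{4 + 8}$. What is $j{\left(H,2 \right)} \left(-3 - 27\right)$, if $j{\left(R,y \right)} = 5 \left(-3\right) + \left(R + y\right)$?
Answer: $\frac{655}{2} \approx 327.5$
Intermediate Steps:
$H = \frac{25}{12}$ ($H = 2 + \frac{1}{4 + 8} = 2 + \frac{1}{12} = \frac{25}{12} \approx 2.0833$)
$j{\left(R,y \right)} = -15 + R + y$ ($j{\left(R,y \right)} = -15 + \left(R + y\right) = -15 + R + y$)
$j{\left(H,2 \right)} \left(-3 - 27\right) = \left(-15 + \frac{25}{12} + 2\right) \left(-3 - 27\right) = \left(- \frac{131}{12}\right) \left(-30\right) = \frac{655}{2}$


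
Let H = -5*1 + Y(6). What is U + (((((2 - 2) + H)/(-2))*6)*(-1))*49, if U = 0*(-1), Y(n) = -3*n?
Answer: -3381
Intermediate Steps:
H = -23 (H = -5*1 - 3*6 = -5 - 18 = -23)
U = 0
U + (((((2 - 2) + H)/(-2))*6)*(-1))*49 = 0 + (((((2 - 2) - 23)/(-2))*6)*(-1))*49 = 0 + ((((0 - 23)*(-½))*6)*(-1))*49 = 0 + ((-23*(-½)*6)*(-1))*49 = 0 + (((23/2)*6)*(-1))*49 = 0 + (69*(-1))*49 = 0 - 69*49 = 0 - 3381 = -3381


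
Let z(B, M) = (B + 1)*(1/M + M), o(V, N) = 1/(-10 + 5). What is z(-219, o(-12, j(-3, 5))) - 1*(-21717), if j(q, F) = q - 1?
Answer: 114253/5 ≈ 22851.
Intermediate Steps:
j(q, F) = -1 + q
o(V, N) = -1/5 (o(V, N) = 1/(-5) = -1/5)
z(B, M) = (1 + B)*(M + 1/M)
z(-219, o(-12, j(-3, 5))) - 1*(-21717) = (1 - 219 + (-1/5)**2*(1 - 219))/(-1/5) - 1*(-21717) = -5*(1 - 219 + (1/25)*(-218)) + 21717 = -5*(1 - 219 - 218/25) + 21717 = -5*(-5668/25) + 21717 = 5668/5 + 21717 = 114253/5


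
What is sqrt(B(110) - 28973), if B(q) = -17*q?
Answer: 3*I*sqrt(3427) ≈ 175.62*I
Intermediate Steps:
sqrt(B(110) - 28973) = sqrt(-17*110 - 28973) = sqrt(-1870 - 28973) = sqrt(-30843) = 3*I*sqrt(3427)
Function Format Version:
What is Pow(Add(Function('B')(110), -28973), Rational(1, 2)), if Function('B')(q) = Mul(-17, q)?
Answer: Mul(3, I, Pow(3427, Rational(1, 2))) ≈ Mul(175.62, I)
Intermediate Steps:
Pow(Add(Function('B')(110), -28973), Rational(1, 2)) = Pow(Add(Mul(-17, 110), -28973), Rational(1, 2)) = Pow(Add(-1870, -28973), Rational(1, 2)) = Pow(-30843, Rational(1, 2)) = Mul(3, I, Pow(3427, Rational(1, 2)))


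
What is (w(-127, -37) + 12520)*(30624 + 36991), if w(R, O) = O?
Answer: 844038045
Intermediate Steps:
(w(-127, -37) + 12520)*(30624 + 36991) = (-37 + 12520)*(30624 + 36991) = 12483*67615 = 844038045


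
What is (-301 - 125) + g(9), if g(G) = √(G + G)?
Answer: -426 + 3*√2 ≈ -421.76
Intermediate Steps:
g(G) = √2*√G (g(G) = √(2*G) = √2*√G)
(-301 - 125) + g(9) = (-301 - 125) + √2*√9 = -426 + √2*3 = -426 + 3*√2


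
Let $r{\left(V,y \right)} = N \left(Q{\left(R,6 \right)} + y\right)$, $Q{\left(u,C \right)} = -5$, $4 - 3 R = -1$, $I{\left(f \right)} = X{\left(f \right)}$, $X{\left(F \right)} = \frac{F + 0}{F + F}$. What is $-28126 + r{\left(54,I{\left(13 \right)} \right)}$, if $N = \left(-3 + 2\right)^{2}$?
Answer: $- \frac{56261}{2} \approx -28131.0$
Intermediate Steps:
$X{\left(F \right)} = \frac{1}{2}$ ($X{\left(F \right)} = \frac{F}{2 F} = F \frac{1}{2 F} = \frac{1}{2}$)
$I{\left(f \right)} = \frac{1}{2}$
$R = \frac{5}{3}$ ($R = \frac{4}{3} - - \frac{1}{3} = \frac{4}{3} + \frac{1}{3} = \frac{5}{3} \approx 1.6667$)
$N = 1$ ($N = \left(-1\right)^{2} = 1$)
$r{\left(V,y \right)} = -5 + y$ ($r{\left(V,y \right)} = 1 \left(-5 + y\right) = -5 + y$)
$-28126 + r{\left(54,I{\left(13 \right)} \right)} = -28126 + \left(-5 + \frac{1}{2}\right) = -28126 - \frac{9}{2} = - \frac{56261}{2}$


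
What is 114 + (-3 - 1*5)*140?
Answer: -1006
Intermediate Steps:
114 + (-3 - 1*5)*140 = 114 + (-3 - 5)*140 = 114 - 8*140 = 114 - 1120 = -1006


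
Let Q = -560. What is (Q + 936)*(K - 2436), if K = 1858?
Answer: -217328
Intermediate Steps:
(Q + 936)*(K - 2436) = (-560 + 936)*(1858 - 2436) = 376*(-578) = -217328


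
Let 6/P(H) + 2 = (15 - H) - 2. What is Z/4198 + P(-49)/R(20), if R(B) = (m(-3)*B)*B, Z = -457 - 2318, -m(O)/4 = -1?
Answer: -22197901/33584000 ≈ -0.66097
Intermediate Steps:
m(O) = 4 (m(O) = -4*(-1) = 4)
Z = -2775
R(B) = 4*B**2 (R(B) = (4*B)*B = 4*B**2)
P(H) = 6/(11 - H) (P(H) = 6/(-2 + ((15 - H) - 2)) = 6/(-2 + (13 - H)) = 6/(11 - H))
Z/4198 + P(-49)/R(20) = -2775/4198 + (-6/(-11 - 49))/((4*20**2)) = -2775*1/4198 + (-6/(-60))/((4*400)) = -2775/4198 - 6*(-1/60)/1600 = -2775/4198 + (1/10)*(1/1600) = -2775/4198 + 1/16000 = -22197901/33584000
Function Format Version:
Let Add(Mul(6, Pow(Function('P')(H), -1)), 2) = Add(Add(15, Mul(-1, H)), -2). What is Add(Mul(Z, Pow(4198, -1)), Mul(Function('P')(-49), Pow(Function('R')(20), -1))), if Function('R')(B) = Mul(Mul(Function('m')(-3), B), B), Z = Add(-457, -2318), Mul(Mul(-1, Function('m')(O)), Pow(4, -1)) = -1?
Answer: Rational(-22197901, 33584000) ≈ -0.66097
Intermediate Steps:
Function('m')(O) = 4 (Function('m')(O) = Mul(-4, -1) = 4)
Z = -2775
Function('R')(B) = Mul(4, Pow(B, 2)) (Function('R')(B) = Mul(Mul(4, B), B) = Mul(4, Pow(B, 2)))
Function('P')(H) = Mul(6, Pow(Add(11, Mul(-1, H)), -1)) (Function('P')(H) = Mul(6, Pow(Add(-2, Add(Add(15, Mul(-1, H)), -2)), -1)) = Mul(6, Pow(Add(-2, Add(13, Mul(-1, H))), -1)) = Mul(6, Pow(Add(11, Mul(-1, H)), -1)))
Add(Mul(Z, Pow(4198, -1)), Mul(Function('P')(-49), Pow(Function('R')(20), -1))) = Add(Mul(-2775, Pow(4198, -1)), Mul(Mul(-6, Pow(Add(-11, -49), -1)), Pow(Mul(4, Pow(20, 2)), -1))) = Add(Mul(-2775, Rational(1, 4198)), Mul(Mul(-6, Pow(-60, -1)), Pow(Mul(4, 400), -1))) = Add(Rational(-2775, 4198), Mul(Mul(-6, Rational(-1, 60)), Pow(1600, -1))) = Add(Rational(-2775, 4198), Mul(Rational(1, 10), Rational(1, 1600))) = Add(Rational(-2775, 4198), Rational(1, 16000)) = Rational(-22197901, 33584000)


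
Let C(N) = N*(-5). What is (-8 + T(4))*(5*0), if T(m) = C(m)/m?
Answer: 0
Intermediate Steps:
C(N) = -5*N
T(m) = -5 (T(m) = (-5*m)/m = -5)
(-8 + T(4))*(5*0) = (-8 - 5)*(5*0) = -13*0 = 0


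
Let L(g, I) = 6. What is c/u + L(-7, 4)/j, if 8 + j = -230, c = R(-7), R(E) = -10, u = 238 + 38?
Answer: -1009/16422 ≈ -0.061442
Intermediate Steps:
u = 276
c = -10
j = -238 (j = -8 - 230 = -238)
c/u + L(-7, 4)/j = -10/276 + 6/(-238) = -10*1/276 + 6*(-1/238) = -5/138 - 3/119 = -1009/16422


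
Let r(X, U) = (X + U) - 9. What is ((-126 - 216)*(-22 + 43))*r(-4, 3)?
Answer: 71820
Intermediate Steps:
r(X, U) = -9 + U + X (r(X, U) = (U + X) - 9 = -9 + U + X)
((-126 - 216)*(-22 + 43))*r(-4, 3) = ((-126 - 216)*(-22 + 43))*(-9 + 3 - 4) = -342*21*(-10) = -7182*(-10) = 71820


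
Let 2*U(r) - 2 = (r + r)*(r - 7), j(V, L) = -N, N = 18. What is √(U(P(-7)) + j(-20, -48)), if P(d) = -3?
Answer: √13 ≈ 3.6056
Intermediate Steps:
j(V, L) = -18 (j(V, L) = -1*18 = -18)
U(r) = 1 + r*(-7 + r) (U(r) = 1 + ((r + r)*(r - 7))/2 = 1 + ((2*r)*(-7 + r))/2 = 1 + (2*r*(-7 + r))/2 = 1 + r*(-7 + r))
√(U(P(-7)) + j(-20, -48)) = √((1 + (-3)² - 7*(-3)) - 18) = √((1 + 9 + 21) - 18) = √(31 - 18) = √13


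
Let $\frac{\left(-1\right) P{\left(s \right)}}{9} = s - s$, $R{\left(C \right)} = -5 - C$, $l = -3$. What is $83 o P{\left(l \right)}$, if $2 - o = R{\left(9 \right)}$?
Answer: $0$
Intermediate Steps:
$o = 16$ ($o = 2 - \left(-5 - 9\right) = 2 - -14 = 2 + 14 = 16$)
$P{\left(s \right)} = 0$ ($P{\left(s \right)} = - 9 \left(s - s\right) = \left(-9\right) 0 = 0$)
$83 o P{\left(l \right)} = 83 \cdot 16 \cdot 0 = 1328 \cdot 0 = 0$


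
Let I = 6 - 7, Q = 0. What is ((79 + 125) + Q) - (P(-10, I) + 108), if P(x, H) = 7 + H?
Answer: 90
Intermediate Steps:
I = -1
((79 + 125) + Q) - (P(-10, I) + 108) = ((79 + 125) + 0) - ((7 - 1) + 108) = (204 + 0) - (6 + 108) = 204 - 1*114 = 204 - 114 = 90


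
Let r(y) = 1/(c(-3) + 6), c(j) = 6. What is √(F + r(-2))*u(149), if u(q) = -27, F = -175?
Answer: -9*I*√6297/2 ≈ -357.09*I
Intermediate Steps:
r(y) = 1/12 (r(y) = 1/(6 + 6) = 1/12)
√(F + r(-2))*u(149) = √(-175 + 1/12)*(-27) = √(-2099/12)*(-27) = (I*√6297/6)*(-27) = -9*I*√6297/2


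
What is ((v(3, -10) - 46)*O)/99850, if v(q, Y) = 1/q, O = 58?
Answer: -3973/149775 ≈ -0.026526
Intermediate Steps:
((v(3, -10) - 46)*O)/99850 = ((1/3 - 46)*58)/99850 = ((1/3 - 46)*58)*(1/99850) = -137/3*58*(1/99850) = -7946/3*1/99850 = -3973/149775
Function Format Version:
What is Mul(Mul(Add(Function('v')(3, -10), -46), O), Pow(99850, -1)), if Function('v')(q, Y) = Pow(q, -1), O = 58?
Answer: Rational(-3973, 149775) ≈ -0.026526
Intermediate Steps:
Mul(Mul(Add(Function('v')(3, -10), -46), O), Pow(99850, -1)) = Mul(Mul(Add(Pow(3, -1), -46), 58), Pow(99850, -1)) = Mul(Mul(Add(Rational(1, 3), -46), 58), Rational(1, 99850)) = Mul(Mul(Rational(-137, 3), 58), Rational(1, 99850)) = Mul(Rational(-7946, 3), Rational(1, 99850)) = Rational(-3973, 149775)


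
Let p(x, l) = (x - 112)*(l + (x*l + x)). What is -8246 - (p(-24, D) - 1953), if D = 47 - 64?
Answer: 43619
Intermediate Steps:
D = -17
p(x, l) = (-112 + x)*(l + x + l*x) (p(x, l) = (-112 + x)*(l + (l*x + x)) = (-112 + x)*(l + (x + l*x)) = (-112 + x)*(l + x + l*x))
-8246 - (p(-24, D) - 1953) = -8246 - (((-24)**2 - 112*(-17) - 112*(-24) - 17*(-24)**2 - 111*(-17)*(-24)) - 1953) = -8246 - ((576 + 1904 + 2688 - 17*576 - 45288) - 1953) = -8246 - ((576 + 1904 + 2688 - 9792 - 45288) - 1953) = -8246 - (-49912 - 1953) = -8246 - 1*(-51865) = -8246 + 51865 = 43619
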